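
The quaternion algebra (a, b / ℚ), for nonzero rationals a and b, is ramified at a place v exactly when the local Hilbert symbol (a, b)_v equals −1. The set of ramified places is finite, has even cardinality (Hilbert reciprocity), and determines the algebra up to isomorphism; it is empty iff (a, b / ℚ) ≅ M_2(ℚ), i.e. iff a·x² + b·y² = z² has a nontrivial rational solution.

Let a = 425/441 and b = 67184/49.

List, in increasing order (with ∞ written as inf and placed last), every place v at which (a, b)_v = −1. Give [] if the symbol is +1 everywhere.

Mod squares: a ≡ 17, b ≡ 4199. Check v ∈ {∞, 2, 3, 5, 7, 13, 17, 19}.
v=19: a=19^0·(≡16), b=19^1·(≡14) mod 19; (16|19)=+1, (14|19)=-1; (−1)^{0·1·9}·(+1)^1·(-1)^0 = +1.
v=∞: 17 > 0 and 4199 > 0  ⇒  (a,b)_∞ = +1.
v=2: v_2(a)=0, v_2(b)=4; units ≡ 1, 7 (mod 8); ε·ε+αω+βω = 0·1+0·0+4·0 ≡ 0  ⇒  (a,b)_2 = +1.
v=13: a=13^0·(≡4), b=13^1·(≡2) mod 13; (4|13)=+1, (2|13)=-1; (−1)^{0·1·6}·(+1)^1·(-1)^0 = +1.
v=7: a=7^-2·(≡6), b=7^-2·(≡5) mod 7; (6|7)=-1, (5|7)=-1; (−1)^{-2·-2·3}·(-1)^-2·(-1)^-2 = +1.
v=5: a=5^2·(≡2), b=5^0·(≡1) mod 5; (2|5)=-1, (1|5)=+1; (−1)^{2·0·2}·(-1)^0·(+1)^2 = +1.
v=3: a=3^-2·(≡2), b=3^0·(≡2) mod 3; (2|3)=-1, (2|3)=-1; (−1)^{-2·0·1}·(-1)^0·(-1)^-2 = +1.
v=17: a=17^1·(≡9), b=17^1·(≡13) mod 17; (9|17)=+1, (13|17)=+1; (−1)^{1·1·8}·(+1)^1·(+1)^1 = +1.
Every local symbol is +1, so the conic 17·x² + 4199·y² = z² has ℚ_v-points for all v and hence a ℚ-point; (a, b / ℚ) ≅ M_2(ℚ).

[]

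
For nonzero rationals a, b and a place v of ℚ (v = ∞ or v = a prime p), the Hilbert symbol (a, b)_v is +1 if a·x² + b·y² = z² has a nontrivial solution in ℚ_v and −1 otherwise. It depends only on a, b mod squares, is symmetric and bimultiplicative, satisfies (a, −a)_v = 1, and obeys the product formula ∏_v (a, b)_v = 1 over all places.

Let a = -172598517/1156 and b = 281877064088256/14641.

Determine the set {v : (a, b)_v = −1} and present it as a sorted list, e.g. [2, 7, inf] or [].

Mod squares: a ≡ -113477, b ≡ 382571. Check v ∈ {∞, 2, 3, 7, 11, 13, 17, 29, 31, 41, 43}.
v=41: a=41^0·(≡26), b=41^1·(≡24) mod 41; (26|41)=-1, (24|41)=-1; (−1)^{0·1·20}·(-1)^1·(-1)^0 = -1.
v=∞: -113477 < 0 and 382571 > 0  ⇒  (a,b)_∞ = +1.
v=29: a=29^1·(≡8), b=29^2·(≡10) mod 29; (8|29)=-1, (10|29)=-1; (−1)^{1·2·14}·(-1)^2·(-1)^1 = -1.
v=7: a=7^1·(≡2), b=7^1·(≡4) mod 7; (2|7)=+1, (4|7)=+1; (−1)^{1·1·3}·(+1)^1·(+1)^1 = -1.
v=43: a=43^1·(≡34), b=43^1·(≡22) mod 43; (34|43)=-1, (22|43)=-1; (−1)^{1·1·21}·(-1)^1·(-1)^1 = -1.
v=11: a=11^0·(≡8), b=11^-4·(≡10) mod 11; (8|11)=-1, (10|11)=-1; (−1)^{0·-4·5}·(-1)^-4·(-1)^0 = +1.
v=31: a=31^0·(≡10), b=31^1·(≡17) mod 31; (10|31)=+1, (17|31)=-1; (−1)^{0·1·15}·(+1)^1·(-1)^0 = +1.
v=13: a=13^3·(≡2), b=13^2·(≡2) mod 13; (2|13)=-1, (2|13)=-1; (−1)^{3·2·6}·(-1)^2·(-1)^3 = -1.
v=3: a=3^2·(≡1), b=3^4·(≡2) mod 3; (1|3)=+1, (2|3)=-1; (−1)^{2·4·1}·(+1)^4·(-1)^2 = +1.
v=17: a=17^-2·(≡13), b=17^0·(≡6) mod 17; (13|17)=+1, (6|17)=-1; (−1)^{-2·0·8}·(+1)^0·(-1)^-2 = +1.
v=2: v_2(a)=-2, v_2(b)=6; units ≡ 3, 3 (mod 8); ε·ε+αω+βω = 1·1+-2·1+6·1 ≡ 1  ⇒  (a,b)_2 = -1.
|Ram(-113477, 382571)| = 6, even; anisotropic at {2, 7, 13, 29, 41, 43}.

[2, 7, 13, 29, 41, 43]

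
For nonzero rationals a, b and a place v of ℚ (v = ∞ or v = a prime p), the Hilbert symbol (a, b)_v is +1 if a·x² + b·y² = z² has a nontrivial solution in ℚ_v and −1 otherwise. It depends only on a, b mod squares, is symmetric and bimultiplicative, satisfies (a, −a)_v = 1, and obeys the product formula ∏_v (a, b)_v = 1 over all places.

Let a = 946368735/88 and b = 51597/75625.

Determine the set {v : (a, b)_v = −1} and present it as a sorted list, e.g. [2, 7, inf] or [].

[2, 5, 11, 13]

Mod squares: a ≡ 330, b ≡ 13. Check v ∈ {∞, 2, 3, 5, 7, 11, 13, 47}.
v=13: a=13^4·(≡5), b=13^1·(≡1) mod 13; (5|13)=-1, (1|13)=+1; (−1)^{4·1·6}·(-1)^1·(+1)^4 = -1.
v=11: a=11^-1·(≡6), b=11^-2·(≡2) mod 11; (6|11)=-1, (2|11)=-1; (−1)^{-1·-2·5}·(-1)^-2·(-1)^-1 = -1.
v=∞: 330 > 0 and 13 > 0  ⇒  (a,b)_∞ = +1.
v=7: a=7^0·(≡1), b=7^2·(≡6) mod 7; (1|7)=+1, (6|7)=-1; (−1)^{0·2·3}·(+1)^2·(-1)^0 = +1.
v=47: a=47^2·(≡14), b=47^0·(≡19) mod 47; (14|47)=+1, (19|47)=-1; (−1)^{2·0·23}·(+1)^0·(-1)^2 = +1.
v=5: a=5^1·(≡4), b=5^-4·(≡2) mod 5; (4|5)=+1, (2|5)=-1; (−1)^{1·-4·2}·(+1)^-4·(-1)^1 = -1.
v=2: v_2(a)=-3, v_2(b)=0; units ≡ 5, 5 (mod 8); ε·ε+αω+βω = 0·0+-3·1+0·1 ≡ 1  ⇒  (a,b)_2 = -1.
v=3: a=3^1·(≡2), b=3^4·(≡1) mod 3; (2|3)=-1, (1|3)=+1; (−1)^{1·4·1}·(-1)^4·(+1)^1 = +1.
(330, 13 / ℚ) ramifies at {2, 5, 11, 13}: a division algebra.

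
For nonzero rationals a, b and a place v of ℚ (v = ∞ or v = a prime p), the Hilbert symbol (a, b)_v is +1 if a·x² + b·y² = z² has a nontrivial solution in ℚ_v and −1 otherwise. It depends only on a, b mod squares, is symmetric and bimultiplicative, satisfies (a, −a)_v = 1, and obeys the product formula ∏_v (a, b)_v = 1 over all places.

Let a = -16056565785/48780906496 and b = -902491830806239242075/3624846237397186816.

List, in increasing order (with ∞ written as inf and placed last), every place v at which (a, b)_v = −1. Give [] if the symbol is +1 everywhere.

(a, b) ≡ (-65, -3) mod (ℚ^×)²; places V = {2, 3, 5, 7, 13, 17, 29, 31, 41, 53, ∞}.
(a,b)_7: α=-2, u≡3; β=-2, v≡4 (mod 7); (3|7)=-1, (4|7)=+1; sign (−1)^0·-1^-2·+1^-2 = +1.
(a,b)_31: α=2, u≡28; β=6, v≡14 (mod 31); (28|31)=+1, (14|31)=+1; sign (−1)^0·+1^6·+1^2 = +1.
(a,b)_13: α=5, u≡11; β=6, v≡10 (mod 13); (11|13)=-1, (10|13)=+1; sign (−1)^0·-1^6·+1^5 = +1.
(a,b)_3: α=2, u≡1; β=1, v≡2 (mod 3); (1|3)=+1, (2|3)=-1; sign (−1)^0·+1^1·-1^2 = +1.
(a,b)_∞: sgn(-65)=−, sgn(-3)=−, so -1.
(a,b)_2: α=-12, β=-8; u≡7, v≡5 (mod 8); ε(u)ε(v)=1·0, αω(v)=-12·1, βω(u)=-8·0; sum ≡ 0  ⇒  +1.
(a,b)_29: α=-2, u≡16; β=-6, v≡17 (mod 29); (16|29)=+1, (17|29)=-1; sign (−1)^0·+1^-6·-1^-2 = +1.
(a,b)_53: α=0, u≡19; β=2, v≡32 (mod 53); (19|53)=-1, (32|53)=-1; sign (−1)^0·-1^2·-1^0 = +1.
(a,b)_17: α=-2, u≡12; β=-2, v≡10 (mod 17); (12|17)=-1, (10|17)=-1; sign (−1)^0·-1^-2·-1^-2 = +1.
(a,b)_41: α=0, u≡24; β=-2, v≡24 (mod 41); (24|41)=-1, (24|41)=-1; sign (−1)^0·-1^-2·-1^0 = +1.
(a,b)_5: α=1, u≡3; β=2, v≡2 (mod 5); (3|5)=-1, (2|5)=-1; sign (−1)^0·-1^2·-1^1 = -1.
|Ram(-65, -3)| = 2, even; anisotropic at {5, ∞}.

[5, inf]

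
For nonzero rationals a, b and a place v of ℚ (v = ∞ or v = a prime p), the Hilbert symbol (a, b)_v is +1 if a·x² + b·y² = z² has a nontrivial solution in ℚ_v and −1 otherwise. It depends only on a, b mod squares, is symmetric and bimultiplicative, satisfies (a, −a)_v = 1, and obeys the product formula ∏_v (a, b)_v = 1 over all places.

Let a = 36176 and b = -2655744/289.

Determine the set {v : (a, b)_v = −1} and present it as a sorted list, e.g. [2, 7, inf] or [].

(a, b) ≡ (2261, -10374) mod (ℚ^×)²; places V = {2, 3, 7, 13, 17, 19, ∞}.
(a,b)_17: α=1, u≡3; β=-2, v≡13 (mod 17); (3|17)=-1, (13|17)=+1; sign (−1)^0·-1^-2·+1^1 = +1.
(a,b)_2: α=4, β=9; u≡5, v≡5 (mod 8); ε(u)ε(v)=0·0, αω(v)=4·1, βω(u)=9·1; sum ≡ 1  ⇒  -1.
(a,b)_13: α=0, u≡10; β=1, v≡11 (mod 13); (10|13)=+1, (11|13)=-1; sign (−1)^0·+1^1·-1^0 = +1.
(a,b)_7: α=1, u≡2; β=1, v≡4 (mod 7); (2|7)=+1, (4|7)=+1; sign (−1)^1·+1^1·+1^1 = -1.
(a,b)_∞: sgn(2261)=+, sgn(-10374)=−, so +1.
(a,b)_19: α=1, u≡4; β=1, v≡16 (mod 19); (4|19)=+1, (16|19)=+1; sign (−1)^1·+1^1·+1^1 = -1.
(a,b)_3: α=0, u≡2; β=1, v≡1 (mod 3); (2|3)=-1, (1|3)=+1; sign (−1)^0·-1^1·+1^0 = -1.
Ram(2261, -10374) = {2, 3, 7, 19}; no ℚ_2-point on the conic.

[2, 3, 7, 19]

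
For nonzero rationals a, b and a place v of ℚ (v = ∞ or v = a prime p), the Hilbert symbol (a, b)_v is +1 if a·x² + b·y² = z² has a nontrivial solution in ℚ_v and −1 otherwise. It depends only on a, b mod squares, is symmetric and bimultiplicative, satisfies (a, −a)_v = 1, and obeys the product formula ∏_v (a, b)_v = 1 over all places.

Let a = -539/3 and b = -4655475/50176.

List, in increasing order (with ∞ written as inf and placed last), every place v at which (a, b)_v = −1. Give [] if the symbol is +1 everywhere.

Mod squares: a ≡ -33, b ≡ -19. Check v ∈ {∞, 2, 3, 5, 7, 11, 19}.
v=19: a=19^0·(≡4), b=19^1·(≡13) mod 19; (4|19)=+1, (13|19)=-1; (−1)^{0·1·9}·(+1)^1·(-1)^0 = +1.
v=2: v_2(a)=0, v_2(b)=-10; units ≡ 7, 5 (mod 8); ε·ε+αω+βω = 1·0+0·1+-10·0 ≡ 0  ⇒  (a,b)_2 = +1.
v=∞: -33 < 0 and -19 < 0  ⇒  (a,b)_∞ = -1.
v=11: a=11^1·(≡2), b=11^2·(≡5) mod 11; (2|11)=-1, (5|11)=+1; (−1)^{1·2·5}·(-1)^2·(+1)^1 = +1.
v=3: a=3^-1·(≡1), b=3^4·(≡2) mod 3; (1|3)=+1, (2|3)=-1; (−1)^{-1·4·1}·(+1)^4·(-1)^-1 = -1.
v=5: a=5^0·(≡2), b=5^2·(≡1) mod 5; (2|5)=-1, (1|5)=+1; (−1)^{0·2·2}·(-1)^2·(+1)^0 = +1.
v=7: a=7^2·(≡1), b=7^-2·(≡4) mod 7; (1|7)=+1, (4|7)=+1; (−1)^{2·-2·3}·(+1)^-2·(+1)^2 = +1.
Ram(-33, -19) = {3, ∞}; no ℚ_3-point on the conic.

[3, inf]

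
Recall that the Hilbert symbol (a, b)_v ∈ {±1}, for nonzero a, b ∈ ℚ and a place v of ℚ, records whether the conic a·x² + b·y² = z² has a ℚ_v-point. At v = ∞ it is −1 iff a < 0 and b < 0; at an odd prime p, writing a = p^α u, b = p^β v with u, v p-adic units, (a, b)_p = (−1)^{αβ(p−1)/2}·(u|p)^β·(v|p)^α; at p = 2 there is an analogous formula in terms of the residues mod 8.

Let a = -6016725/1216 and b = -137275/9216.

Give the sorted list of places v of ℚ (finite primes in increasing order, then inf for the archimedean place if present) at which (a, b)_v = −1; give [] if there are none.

[13, inf]

(a, b) ≡ (-4199, -19) mod (ℚ^×)²; places V = {2, 3, 5, 11, 13, 17, 19, ∞}.
(a,b)_19: α=-1, u≡17; β=1, v≡14 (mod 19); (17|19)=+1, (14|19)=-1; sign (−1)^1·+1^1·-1^-1 = +1.
(a,b)_17: α=1, u≡13; β=2, v≡9 (mod 17); (13|17)=+1, (9|17)=+1; sign (−1)^0·+1^2·+1^1 = +1.
(a,b)_2: α=-6, β=-10; u≡1, v≡5 (mod 8); ε(u)ε(v)=0·0, αω(v)=-6·1, βω(u)=-10·0; sum ≡ 0  ⇒  +1.
(a,b)_11: α=2, u≡1; β=0, v≡3 (mod 11); (1|11)=+1, (3|11)=+1; sign (−1)^0·+1^0·+1^2 = +1.
(a,b)_13: α=1, u≡2; β=0, v≡8 (mod 13); (2|13)=-1, (8|13)=-1; sign (−1)^0·-1^0·-1^1 = -1.
(a,b)_3: α=2, u≡1; β=-2, v≡2 (mod 3); (1|3)=+1, (2|3)=-1; sign (−1)^0·+1^-2·-1^2 = +1.
(a,b)_∞: sgn(-4199)=−, sgn(-19)=−, so -1.
(a,b)_5: α=2, u≡1; β=2, v≡4 (mod 5); (1|5)=+1, (4|5)=+1; sign (−1)^0·+1^2·+1^2 = +1.
(-4199, -19 / ℚ) ramifies at {13, ∞}: a division algebra.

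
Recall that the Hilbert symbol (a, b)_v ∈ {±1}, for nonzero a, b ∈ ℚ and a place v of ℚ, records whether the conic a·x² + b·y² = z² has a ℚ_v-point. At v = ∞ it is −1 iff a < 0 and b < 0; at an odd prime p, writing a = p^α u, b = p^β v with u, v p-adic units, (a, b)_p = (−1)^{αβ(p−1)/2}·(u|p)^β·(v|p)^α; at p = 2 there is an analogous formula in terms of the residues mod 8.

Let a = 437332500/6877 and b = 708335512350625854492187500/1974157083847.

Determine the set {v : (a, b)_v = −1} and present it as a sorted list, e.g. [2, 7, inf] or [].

(a, b) ≡ (252681, 1263405) mod (ℚ^×)²; places V = {2, 3, 5, 11, 13, 19, 23, 31, ∞}.
(a,b)_13: α=-1, u≡8; β=-5, v≡9 (mod 13); (8|13)=-1, (9|13)=+1; sign (−1)^0·-1^-5·+1^-1 = -1.
(a,b)_31: α=1, u≡27; β=1, v≡30 (mod 31); (27|31)=-1, (30|31)=-1; sign (−1)^1·-1^1·-1^1 = -1.
(a,b)_19: α=1, u≡12; β=-1, v≡18 (mod 19); (12|19)=-1, (18|19)=-1; sign (−1)^1·-1^-1·-1^1 = -1.
(a,b)_∞: sgn(252681)=+, sgn(1263405)=+, so +1.
(a,b)_3: α=3, u≡2; β=19, v≡1 (mod 3); (2|3)=-1, (1|3)=+1; sign (−1)^1·-1^19·+1^3 = +1.
(a,b)_5: α=4, u≡1; β=15, v≡4 (mod 5); (1|5)=+1, (4|5)=+1; sign (−1)^0·+1^15·+1^4 = +1.
(a,b)_23: α=-2, u≡8; β=-4, v≡10 (mod 23); (8|23)=+1, (10|23)=-1; sign (−1)^0·+1^-4·-1^-2 = +1.
(a,b)_11: α=1, u≡1; β=5, v≡4 (mod 11); (1|11)=+1, (4|11)=+1; sign (−1)^1·+1^5·+1^1 = -1.
(a,b)_2: α=2, β=2; u≡1, v≡5 (mod 8); ε(u)ε(v)=0·0, αω(v)=2·1, βω(u)=2·0; sum ≡ 0  ⇒  +1.
Ram(252681, 1263405) = {11, 13, 19, 31}; no ℚ_11-point on the conic.

[11, 13, 19, 31]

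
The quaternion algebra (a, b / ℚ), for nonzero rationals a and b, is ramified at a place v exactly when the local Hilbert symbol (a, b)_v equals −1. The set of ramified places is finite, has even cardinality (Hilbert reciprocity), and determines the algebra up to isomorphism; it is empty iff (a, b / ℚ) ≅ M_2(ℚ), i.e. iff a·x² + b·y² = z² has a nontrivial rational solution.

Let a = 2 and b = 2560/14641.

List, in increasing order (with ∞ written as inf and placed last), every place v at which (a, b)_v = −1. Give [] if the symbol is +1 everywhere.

(a, b) ≡ (2, 10) mod (ℚ^×)²; places V = {2, 5, 11, ∞}.
(a,b)_5: α=0, u≡2; β=1, v≡2 (mod 5); (2|5)=-1, (2|5)=-1; sign (−1)^0·-1^1·-1^0 = -1.
(a,b)_2: α=1, β=9; u≡1, v≡5 (mod 8); ε(u)ε(v)=0·0, αω(v)=1·1, βω(u)=9·0; sum ≡ 1  ⇒  -1.
(a,b)_11: α=0, u≡2; β=-4, v≡8 (mod 11); (2|11)=-1, (8|11)=-1; sign (−1)^0·-1^-4·-1^0 = +1.
(a,b)_∞: sgn(2)=+, sgn(10)=+, so +1.
(2, 10 / ℚ) ramifies at {2, 5}: a division algebra.

[2, 5]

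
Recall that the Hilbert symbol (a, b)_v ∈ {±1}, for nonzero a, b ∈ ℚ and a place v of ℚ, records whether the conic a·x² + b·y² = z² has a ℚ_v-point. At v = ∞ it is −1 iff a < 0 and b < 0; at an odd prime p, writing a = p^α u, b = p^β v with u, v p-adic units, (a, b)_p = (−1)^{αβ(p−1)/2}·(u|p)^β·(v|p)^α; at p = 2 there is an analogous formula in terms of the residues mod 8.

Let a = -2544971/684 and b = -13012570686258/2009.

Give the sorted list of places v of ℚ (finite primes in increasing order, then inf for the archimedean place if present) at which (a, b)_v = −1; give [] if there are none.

[2, inf]

(a, b) ≡ (-209, -99138) mod (ℚ^×)²; places V = {2, 3, 7, 11, 13, 19, 31, 37, 41, ∞}.
(a,b)_13: α=2, u≡1; β=3, v≡5 (mod 13); (1|13)=+1, (5|13)=-1; sign (−1)^0·+1^3·-1^2 = +1.
(a,b)_3: α=-2, u≡1; β=7, v≡2 (mod 3); (1|3)=+1, (2|3)=-1; sign (−1)^0·+1^7·-1^-2 = +1.
(a,b)_7: α=0, u≡1; β=-2, v≡3 (mod 7); (1|7)=+1, (3|7)=-1; sign (−1)^0·+1^-2·-1^0 = +1.
(a,b)_11: α=1, u≡1; β=2, v≡1 (mod 11); (1|11)=+1, (1|11)=+1; sign (−1)^0·+1^2·+1^1 = +1.
(a,b)_31: α=0, u≡18; β=1, v≡27 (mod 31); (18|31)=+1, (27|31)=-1; sign (−1)^0·+1^1·-1^0 = +1.
(a,b)_41: α=0, u≡33; β=-1, v≡33 (mod 41); (33|41)=+1, (33|41)=+1; sign (−1)^0·+1^-1·+1^0 = +1.
(a,b)_19: α=-1, u≡8; β=2, v≡16 (mod 19); (8|19)=-1, (16|19)=+1; sign (−1)^0·-1^2·+1^-1 = +1.
(a,b)_2: α=-2, β=1; u≡7, v≡7 (mod 8); ε(u)ε(v)=1·1, αω(v)=-2·0, βω(u)=1·0; sum ≡ 1  ⇒  -1.
(a,b)_∞: sgn(-209)=−, sgn(-99138)=−, so -1.
(a,b)_37: α=2, u≡18; β=0, v≡35 (mod 37); (18|37)=-1, (35|37)=-1; sign (−1)^0·-1^0·-1^2 = +1.
|Ram(-209, -99138)| = 2, even; anisotropic at {2, ∞}.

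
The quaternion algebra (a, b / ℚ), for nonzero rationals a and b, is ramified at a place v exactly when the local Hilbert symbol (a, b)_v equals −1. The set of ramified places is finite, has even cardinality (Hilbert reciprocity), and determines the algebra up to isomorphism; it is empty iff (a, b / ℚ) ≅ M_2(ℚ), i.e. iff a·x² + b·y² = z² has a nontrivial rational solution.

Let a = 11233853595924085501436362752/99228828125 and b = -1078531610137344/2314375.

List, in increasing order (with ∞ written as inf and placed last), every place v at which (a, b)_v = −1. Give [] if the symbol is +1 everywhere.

Mod squares: a ≡ 15, b ≡ -74613. Check v ∈ {∞, 2, 3, 5, 7, 11, 17, 19, 23, 47}.
v=11: a=11^2·(≡1), b=11^1·(≡5) mod 11; (1|11)=+1, (5|11)=+1; (−1)^{2·1·5}·(+1)^1·(+1)^2 = +1.
v=17: a=17^2·(≡9), b=17^1·(≡5) mod 17; (9|17)=+1, (5|17)=-1; (−1)^{2·1·8}·(+1)^1·(-1)^2 = +1.
v=5: a=5^-7·(≡3), b=5^-4·(≡2) mod 5; (3|5)=-1, (2|5)=-1; (−1)^{-7·-4·2}·(-1)^-4·(-1)^-7 = -1.
v=3: a=3^9·(≡2), b=3^5·(≡2) mod 3; (2|3)=-1, (2|3)=-1; (−1)^{9·5·1}·(-1)^5·(-1)^9 = -1.
v=47: a=47^6·(≡41), b=47^4·(≡43) mod 47; (41|47)=-1, (43|47)=-1; (−1)^{6·4·23}·(-1)^4·(-1)^6 = +1.
v=2: v_2(a)=22, v_2(b)=8; units ≡ 7, 3 (mod 8); ε·ε+αω+βω = 1·1+22·1+8·0 ≡ 1  ⇒  (a,b)_2 = -1.
v=∞: 15 > 0 and -74613 < 0  ⇒  (a,b)_∞ = +1.
v=23: a=23^-2·(≡21), b=23^-2·(≡20) mod 23; (21|23)=-1, (20|23)=-1; (−1)^{-2·-2·11}·(-1)^-2·(-1)^-2 = +1.
v=7: a=7^-4·(≡4), b=7^-1·(≡1) mod 7; (4|7)=+1, (1|7)=+1; (−1)^{-4·-1·3}·(+1)^-1·(+1)^-4 = +1.
v=19: a=19^2·(≡2), b=19^1·(≡9) mod 19; (2|19)=-1, (9|19)=+1; (−1)^{2·1·9}·(-1)^1·(+1)^2 = -1.
(15, -74613 / ℚ) ramifies at {2, 3, 5, 19}: a division algebra.

[2, 3, 5, 19]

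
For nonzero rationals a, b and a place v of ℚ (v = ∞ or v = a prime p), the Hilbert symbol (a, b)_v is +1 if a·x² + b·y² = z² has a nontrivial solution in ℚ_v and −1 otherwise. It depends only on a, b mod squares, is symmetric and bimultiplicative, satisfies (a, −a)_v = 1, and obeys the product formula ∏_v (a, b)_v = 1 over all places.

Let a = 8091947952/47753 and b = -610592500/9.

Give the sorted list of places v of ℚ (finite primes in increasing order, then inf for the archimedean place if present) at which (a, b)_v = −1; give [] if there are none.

[2, 7, 11, 23, 37, 41]

Mod squares: a ≡ 200651, b ≡ -244237. Check v ∈ {∞, 2, 3, 5, 7, 11, 17, 23, 29, 37, 41, 53}.
v=29: a=29^1·(≡15), b=29^0·(≡20) mod 29; (15|29)=-1, (20|29)=+1; (−1)^{1·0·14}·(-1)^0·(+1)^1 = +1.
v=7: a=7^0·(≡3), b=7^1·(≡2) mod 7; (3|7)=-1, (2|7)=+1; (−1)^{0·1·3}·(-1)^1·(+1)^0 = -1.
v=2: v_2(a)=4, v_2(b)=2; units ≡ 3, 3 (mod 8); ε·ε+αω+βω = 1·1+4·1+2·1 ≡ 1  ⇒  (a,b)_2 = -1.
v=3: a=3^4·(≡2), b=3^-2·(≡2) mod 3; (2|3)=-1, (2|3)=-1; (−1)^{4·-2·1}·(-1)^-2·(-1)^4 = +1.
v=53: a=53^-2·(≡7), b=53^0·(≡40) mod 53; (7|53)=+1, (40|53)=+1; (−1)^{-2·0·26}·(+1)^0·(+1)^-2 = +1.
v=37: a=37^1·(≡11), b=37^1·(≡2) mod 37; (11|37)=+1, (2|37)=-1; (−1)^{1·1·18}·(+1)^1·(-1)^1 = -1.
v=41: a=41^0·(≡13), b=41^1·(≡15) mod 41; (13|41)=-1, (15|41)=-1; (−1)^{0·1·20}·(-1)^1·(-1)^0 = -1.
v=∞: 200651 > 0 and -244237 < 0  ⇒  (a,b)_∞ = +1.
v=5: a=5^0·(≡4), b=5^4·(≡3) mod 5; (4|5)=+1, (3|5)=-1; (−1)^{0·4·2}·(+1)^4·(-1)^0 = +1.
v=11: a=11^1·(≡5), b=11^0·(≡6) mod 11; (5|11)=+1, (6|11)=-1; (−1)^{1·0·5}·(+1)^0·(-1)^1 = -1.
v=23: a=23^2·(≡11), b=23^1·(≡15) mod 23; (11|23)=-1, (15|23)=-1; (−1)^{2·1·11}·(-1)^1·(-1)^2 = -1.
v=17: a=17^-1·(≡10), b=17^0·(≡4) mod 17; (10|17)=-1, (4|17)=+1; (−1)^{-1·0·8}·(-1)^0·(+1)^-1 = +1.
Ram(200651, -244237) = {2, 7, 11, 23, 37, 41}; no ℚ_2-point on the conic.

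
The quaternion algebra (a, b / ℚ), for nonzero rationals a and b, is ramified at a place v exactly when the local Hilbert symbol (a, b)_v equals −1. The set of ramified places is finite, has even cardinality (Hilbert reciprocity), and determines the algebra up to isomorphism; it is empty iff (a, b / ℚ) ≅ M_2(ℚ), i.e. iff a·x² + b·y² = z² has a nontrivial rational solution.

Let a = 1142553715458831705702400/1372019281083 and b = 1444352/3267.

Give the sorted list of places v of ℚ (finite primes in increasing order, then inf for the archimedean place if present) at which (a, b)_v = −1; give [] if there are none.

(a, b) ≡ (176358, 16926) mod (ℚ^×)²; places V = {2, 3, 5, 7, 11, 13, 17, 19, 23, 31, ∞}.
(a,b)_23: α=-2, u≡14; β=0, v≡21 (mod 23); (14|23)=-1, (21|23)=-1; sign (−1)^0·-1^0·-1^-2 = +1.
(a,b)_7: α=3, u≡2; β=1, v≡5 (mod 7); (2|7)=+1, (5|7)=-1; sign (−1)^1·+1^1·-1^3 = +1.
(a,b)_19: α=1, u≡2; β=0, v≡9 (mod 19); (2|19)=-1, (9|19)=+1; sign (−1)^0·-1^0·+1^1 = +1.
(a,b)_13: α=1, u≡2; β=1, v≡8 (mod 13); (2|13)=-1, (8|13)=-1; sign (−1)^0·-1^1·-1^1 = +1.
(a,b)_31: α=4, u≡12; β=1, v≡18 (mod 31); (12|31)=-1, (18|31)=+1; sign (−1)^0·-1^1·+1^4 = -1.
(a,b)_17: α=1, u≡15; β=0, v≡5 (mod 17); (15|17)=+1, (5|17)=-1; sign (−1)^0·+1^0·-1^1 = -1.
(a,b)_∞: sgn(176358)=+, sgn(16926)=+, so +1.
(a,b)_3: α=-11, u≡1; β=-3, v≡2 (mod 3); (1|3)=+1, (2|3)=-1; sign (−1)^1·+1^-3·-1^-11 = +1.
(a,b)_11: α=-4, u≡8; β=-2, v≡6 (mod 11); (8|11)=-1, (6|11)=-1; sign (−1)^0·-1^-2·-1^-4 = +1.
(a,b)_5: α=2, u≡2; β=0, v≡1 (mod 5); (2|5)=-1, (1|5)=+1; sign (−1)^0·-1^0·+1^2 = +1.
(a,b)_2: α=35, β=9; u≡3, v≡7 (mod 8); ε(u)ε(v)=1·1, αω(v)=35·0, βω(u)=9·1; sum ≡ 0  ⇒  +1.
|Ram(176358, 16926)| = 2, even; anisotropic at {17, 31}.

[17, 31]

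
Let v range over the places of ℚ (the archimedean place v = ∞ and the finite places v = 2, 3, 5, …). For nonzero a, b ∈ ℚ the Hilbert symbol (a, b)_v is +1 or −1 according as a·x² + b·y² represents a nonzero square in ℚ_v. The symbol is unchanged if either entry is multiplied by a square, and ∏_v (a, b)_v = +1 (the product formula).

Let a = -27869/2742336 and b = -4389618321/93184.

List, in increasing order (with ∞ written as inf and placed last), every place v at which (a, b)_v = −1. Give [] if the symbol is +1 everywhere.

(a, b) ≡ (-29, -46185139) mod (ℚ^×)²; places V = {2, 3, 7, 11, 13, 23, 29, 31, 37, 43, ∞}.
(a,b)_13: α=0, u≡10; β=-1, v≡11 (mod 13); (10|13)=+1, (11|13)=-1; sign (−1)^0·+1^-1·-1^0 = +1.
(a,b)_∞: sgn(-29)=−, sgn(-46185139)=−, so -1.
(a,b)_31: α=2, u≡9; β=2, v≡2 (mod 31); (9|31)=+1, (2|31)=+1; sign (−1)^0·+1^2·+1^2 = +1.
(a,b)_29: α=1, u≡6; β=1, v≡15 (mod 29); (6|29)=+1, (15|29)=-1; sign (−1)^0·+1^1·-1^1 = -1.
(a,b)_37: α=0, u≡20; β=1, v≡32 (mod 37); (20|37)=-1, (32|37)=-1; sign (−1)^0·-1^1·-1^0 = -1.
(a,b)_23: α=-2, u≡11; β=0, v≡22 (mod 23); (11|23)=-1, (22|23)=-1; sign (−1)^0·-1^0·-1^-2 = +1.
(a,b)_11: α=0, u≡9; β=1, v≡6 (mod 11); (9|11)=+1, (6|11)=-1; sign (−1)^0·+1^1·-1^0 = +1.
(a,b)_43: α=0, u≡23; β=1, v≡1 (mod 43); (23|43)=+1, (1|43)=+1; sign (−1)^0·+1^1·+1^0 = +1.
(a,b)_3: α=-4, u≡1; β=2, v≡2 (mod 3); (1|3)=+1, (2|3)=-1; sign (−1)^0·+1^2·-1^-4 = +1.
(a,b)_2: α=-6, β=-10; u≡3, v≡5 (mod 8); ε(u)ε(v)=1·0, αω(v)=-6·1, βω(u)=-10·1; sum ≡ 0  ⇒  +1.
(a,b)_7: α=0, u≡6; β=-1, v≡2 (mod 7); (6|7)=-1, (2|7)=+1; sign (−1)^0·-1^-1·+1^0 = -1.
(-29, -46185139 / ℚ) ramifies at {7, 29, 37, ∞}: a division algebra.

[7, 29, 37, inf]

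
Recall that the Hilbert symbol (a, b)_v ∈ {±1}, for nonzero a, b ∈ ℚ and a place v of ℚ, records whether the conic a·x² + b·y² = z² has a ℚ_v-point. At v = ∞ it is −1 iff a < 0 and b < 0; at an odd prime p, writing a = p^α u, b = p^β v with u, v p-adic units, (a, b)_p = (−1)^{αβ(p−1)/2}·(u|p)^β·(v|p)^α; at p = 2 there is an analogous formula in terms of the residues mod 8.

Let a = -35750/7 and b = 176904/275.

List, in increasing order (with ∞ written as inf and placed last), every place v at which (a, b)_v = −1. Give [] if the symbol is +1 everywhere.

[2, 13]

(a, b) ≡ (-10010, 6006) mod (ℚ^×)²; places V = {2, 3, 5, 7, 11, 13, ∞}.
(a,b)_2: α=1, β=3; u≡3, v≡3 (mod 8); ε(u)ε(v)=1·1, αω(v)=1·1, βω(u)=3·1; sum ≡ 1  ⇒  -1.
(a,b)_3: α=0, u≡1; β=5, v≡1 (mod 3); (1|3)=+1, (1|3)=+1; sign (−1)^0·+1^5·+1^0 = +1.
(a,b)_∞: sgn(-10010)=−, sgn(6006)=+, so +1.
(a,b)_13: α=1, u≡12; β=1, v≡5 (mod 13); (12|13)=+1, (5|13)=-1; sign (−1)^0·+1^1·-1^1 = -1.
(a,b)_5: α=3, u≡2; β=-2, v≡4 (mod 5); (2|5)=-1, (4|5)=+1; sign (−1)^0·-1^-2·+1^3 = +1.
(a,b)_11: α=1, u≡4; β=-1, v≡8 (mod 11); (4|11)=+1, (8|11)=-1; sign (−1)^1·+1^-1·-1^1 = +1.
(a,b)_7: α=-1, u≡6; β=1, v≡1 (mod 7); (6|7)=-1, (1|7)=+1; sign (−1)^1·-1^1·+1^-1 = +1.
(-10010, 6006 / ℚ) ramifies at {2, 13}: a division algebra.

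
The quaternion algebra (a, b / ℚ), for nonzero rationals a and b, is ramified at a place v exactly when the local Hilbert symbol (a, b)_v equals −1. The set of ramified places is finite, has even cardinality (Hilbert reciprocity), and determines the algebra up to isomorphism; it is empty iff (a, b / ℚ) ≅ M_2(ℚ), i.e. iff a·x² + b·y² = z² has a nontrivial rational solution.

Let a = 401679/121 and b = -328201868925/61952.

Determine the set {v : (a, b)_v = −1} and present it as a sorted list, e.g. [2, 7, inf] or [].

(a, b) ≡ (551, -874) mod (ℚ^×)²; places V = {2, 3, 5, 7, 11, 19, 23, 29, ∞}.
(a,b)_19: α=1, u≡10; β=1, v≡9 (mod 19); (10|19)=-1, (9|19)=+1; sign (−1)^1·-1^1·+1^1 = +1.
(a,b)_29: α=1, u≡21; β=2, v≡22 (mod 29); (21|29)=-1, (22|29)=+1; sign (−1)^0·-1^2·+1^1 = +1.
(a,b)_5: α=0, u≡4; β=2, v≡4 (mod 5); (4|5)=+1, (4|5)=+1; sign (−1)^0·+1^2·+1^0 = +1.
(a,b)_∞: sgn(551)=+, sgn(-874)=−, so +1.
(a,b)_23: α=0, u≡5; β=1, v≡16 (mod 23); (5|23)=-1, (16|23)=+1; sign (−1)^0·-1^1·+1^0 = -1.
(a,b)_7: α=0, u≡6; β=2, v≡1 (mod 7); (6|7)=-1, (1|7)=+1; sign (−1)^0·-1^2·+1^0 = +1.
(a,b)_3: α=6, u≡2; β=6, v≡2 (mod 3); (2|3)=-1, (2|3)=-1; sign (−1)^0·-1^6·-1^6 = +1.
(a,b)_2: α=0, β=-9; u≡7, v≡3 (mod 8); ε(u)ε(v)=1·1, αω(v)=0·1, βω(u)=-9·0; sum ≡ 1  ⇒  -1.
(a,b)_11: α=-2, u≡3; β=-2, v≡8 (mod 11); (3|11)=+1, (8|11)=-1; sign (−1)^0·+1^-2·-1^-2 = +1.
Ram(551, -874) = {2, 23}; no ℚ_2-point on the conic.

[2, 23]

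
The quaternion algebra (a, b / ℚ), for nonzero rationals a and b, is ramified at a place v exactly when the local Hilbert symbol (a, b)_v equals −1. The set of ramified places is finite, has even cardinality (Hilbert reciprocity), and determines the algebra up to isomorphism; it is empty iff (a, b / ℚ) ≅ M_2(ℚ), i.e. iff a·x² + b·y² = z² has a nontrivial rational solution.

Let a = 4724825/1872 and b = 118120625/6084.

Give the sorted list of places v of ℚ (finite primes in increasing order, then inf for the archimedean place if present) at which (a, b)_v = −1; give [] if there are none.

Mod squares: a ≡ 50141, b ≡ 3857. Check v ∈ {∞, 2, 3, 5, 7, 13, 19, 29}.
v=29: a=29^1·(≡2), b=29^1·(≡2) mod 29; (2|29)=-1, (2|29)=-1; (−1)^{1·1·14}·(-1)^1·(-1)^1 = +1.
v=3: a=3^-2·(≡2), b=3^-2·(≡2) mod 3; (2|3)=-1, (2|3)=-1; (−1)^{-2·-2·1}·(-1)^-2·(-1)^-2 = +1.
v=19: a=19^1·(≡6), b=19^1·(≡14) mod 19; (6|19)=+1, (14|19)=-1; (−1)^{1·1·9}·(+1)^1·(-1)^1 = +1.
v=2: v_2(a)=-4, v_2(b)=-2; units ≡ 5, 1 (mod 8); ε·ε+αω+βω = 0·0+-4·0+-2·1 ≡ 0  ⇒  (a,b)_2 = +1.
v=13: a=13^-1·(≡1), b=13^-2·(≡9) mod 13; (1|13)=+1, (9|13)=+1; (−1)^{-1·-2·6}·(+1)^-2·(+1)^-1 = +1.
v=7: a=7^3·(≡2), b=7^3·(≡3) mod 7; (2|7)=+1, (3|7)=-1; (−1)^{3·3·3}·(+1)^3·(-1)^3 = +1.
v=∞: 50141 > 0 and 3857 > 0  ⇒  (a,b)_∞ = +1.
v=5: a=5^2·(≡4), b=5^4·(≡2) mod 5; (4|5)=+1, (2|5)=-1; (−1)^{2·4·2}·(+1)^4·(-1)^2 = +1.
Ram(a, b) = ∅: the form 50141·x² + 3857·y² − z² is isotropic over every ℚ_v, so by Hasse–Minkowski it is isotropic over ℚ.

[]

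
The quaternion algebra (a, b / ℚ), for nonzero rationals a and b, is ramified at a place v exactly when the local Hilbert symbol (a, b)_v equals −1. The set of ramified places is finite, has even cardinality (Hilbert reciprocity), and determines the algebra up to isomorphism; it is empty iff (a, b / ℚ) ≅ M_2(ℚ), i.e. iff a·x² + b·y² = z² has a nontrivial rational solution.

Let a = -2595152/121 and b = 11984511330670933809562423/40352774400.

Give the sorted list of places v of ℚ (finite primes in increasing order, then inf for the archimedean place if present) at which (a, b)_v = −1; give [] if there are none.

Mod squares: a ≡ -162197, b ≡ 1784167. Check v ∈ {∞, 2, 3, 5, 7, 11, 17, 19, 29, 31, 47}.
v=3: a=3^0·(≡1), b=3^-8·(≡1) mod 3; (1|3)=+1, (1|3)=+1; (−1)^{0·-8·1}·(+1)^-8·(+1)^0 = +1.
v=5: a=5^0·(≡3), b=5^-2·(≡3) mod 5; (3|5)=-1, (3|5)=-1; (−1)^{0·-2·2}·(-1)^-2·(-1)^0 = +1.
v=11: a=11^-2·(≡1), b=11^1·(≡10) mod 11; (1|11)=+1, (10|11)=-1; (−1)^{-2·1·5}·(+1)^1·(-1)^-2 = +1.
v=19: a=19^0·(≡11), b=19^2·(≡15) mod 19; (11|19)=+1, (15|19)=-1; (−1)^{0·2·9}·(+1)^2·(-1)^0 = +1.
v=31: a=31^0·(≡6), b=31^-2·(≡17) mod 31; (6|31)=-1, (17|31)=-1; (−1)^{0·-2·15}·(-1)^-2·(-1)^0 = +1.
v=7: a=7^1·(≡6), b=7^3·(≡2) mod 7; (6|7)=-1, (2|7)=+1; (−1)^{1·3·3}·(-1)^3·(+1)^1 = +1.
v=47: a=47^1·(≡16), b=47^3·(≡4) mod 47; (16|47)=+1, (4|47)=+1; (−1)^{1·3·23}·(+1)^3·(+1)^1 = -1.
v=17: a=17^1·(≡2), b=17^3·(≡11) mod 17; (2|17)=+1, (11|17)=-1; (−1)^{1·3·8}·(+1)^3·(-1)^1 = -1.
v=2: v_2(a)=4, v_2(b)=-8; units ≡ 3, 7 (mod 8); ε·ε+αω+βω = 1·1+4·0+-8·1 ≡ 1  ⇒  (a,b)_2 = -1.
v=∞: -162197 < 0 and 1784167 > 0  ⇒  (a,b)_∞ = +1.
v=29: a=29^1·(≡7), b=29^7·(≡11) mod 29; (7|29)=+1, (11|29)=-1; (−1)^{1·7·14}·(+1)^7·(-1)^1 = -1.
|Ram(-162197, 1784167)| = 4, even; anisotropic at {2, 17, 29, 47}.

[2, 17, 29, 47]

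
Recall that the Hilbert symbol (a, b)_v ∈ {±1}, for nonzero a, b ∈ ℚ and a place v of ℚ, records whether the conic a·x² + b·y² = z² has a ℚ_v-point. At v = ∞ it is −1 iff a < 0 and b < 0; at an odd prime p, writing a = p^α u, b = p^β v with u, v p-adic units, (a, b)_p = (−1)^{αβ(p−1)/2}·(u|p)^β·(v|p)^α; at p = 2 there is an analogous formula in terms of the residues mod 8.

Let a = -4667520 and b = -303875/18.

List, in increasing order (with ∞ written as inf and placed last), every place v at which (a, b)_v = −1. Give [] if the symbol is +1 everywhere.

(a, b) ≡ (-72930, -24310) mod (ℚ^×)²; places V = {2, 3, 5, 11, 13, 17, ∞}.
(a,b)_2: α=7, β=-1; u≡7, v≡5 (mod 8); ε(u)ε(v)=1·0, αω(v)=7·1, βω(u)=-1·0; sum ≡ 1  ⇒  -1.
(a,b)_∞: sgn(-72930)=−, sgn(-24310)=−, so -1.
(a,b)_5: α=1, u≡1; β=3, v≡3 (mod 5); (1|5)=+1, (3|5)=-1; sign (−1)^0·+1^3·-1^1 = -1.
(a,b)_11: α=1, u≡5; β=1, v≡1 (mod 11); (5|11)=+1, (1|11)=+1; sign (−1)^1·+1^1·+1^1 = -1.
(a,b)_17: α=1, u≡7; β=1, v≡9 (mod 17); (7|17)=-1, (9|17)=+1; sign (−1)^0·-1^1·+1^1 = -1.
(a,b)_3: α=1, u≡2; β=-2, v≡2 (mod 3); (2|3)=-1, (2|3)=-1; sign (−1)^0·-1^-2·-1^1 = -1.
(a,b)_13: α=1, u≡7; β=1, v≡5 (mod 13); (7|13)=-1, (5|13)=-1; sign (−1)^0·-1^1·-1^1 = +1.
(-72930, -24310 / ℚ) ramifies at {2, 3, 5, 11, 17, ∞}: a division algebra.

[2, 3, 5, 11, 17, inf]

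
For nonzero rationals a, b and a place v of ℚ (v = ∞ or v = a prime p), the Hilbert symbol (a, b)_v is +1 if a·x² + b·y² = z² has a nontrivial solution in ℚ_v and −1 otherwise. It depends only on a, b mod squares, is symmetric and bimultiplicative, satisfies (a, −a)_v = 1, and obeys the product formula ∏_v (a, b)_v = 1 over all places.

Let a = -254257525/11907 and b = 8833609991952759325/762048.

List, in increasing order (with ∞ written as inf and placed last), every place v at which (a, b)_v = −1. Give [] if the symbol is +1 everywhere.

[23, 37]

Mod squares: a ≡ -22287, b ≡ 111. Check v ∈ {∞, 2, 3, 5, 7, 13, 17, 19, 23, 37}.
v=17: a=17^1·(≡15), b=17^4·(≡13) mod 17; (15|17)=+1, (13|17)=+1; (−1)^{1·4·8}·(+1)^4·(+1)^1 = +1.
v=37: a=37^2·(≡19), b=37^5·(≡4) mod 37; (19|37)=-1, (4|37)=+1; (−1)^{2·5·18}·(-1)^5·(+1)^2 = -1.
v=23: a=23^1·(≡10), b=23^0·(≡7) mod 23; (10|23)=-1, (7|23)=-1; (−1)^{1·0·11}·(-1)^0·(-1)^1 = -1.
v=3: a=3^-5·(≡2), b=3^-5·(≡1) mod 3; (2|3)=-1, (1|3)=+1; (−1)^{-5·-5·1}·(-1)^-5·(+1)^-5 = +1.
v=13: a=13^0·(≡2), b=13^2·(≡7) mod 13; (2|13)=-1, (7|13)=-1; (−1)^{0·2·6}·(-1)^2·(-1)^0 = +1.
v=7: a=7^-2·(≡2), b=7^-2·(≡5) mod 7; (2|7)=+1, (5|7)=-1; (−1)^{-2·-2·3}·(+1)^-2·(-1)^-2 = +1.
v=5: a=5^2·(≡2), b=5^2·(≡1) mod 5; (2|5)=-1, (1|5)=+1; (−1)^{2·2·2}·(-1)^2·(+1)^2 = +1.
v=2: v_2(a)=0, v_2(b)=-6; units ≡ 1, 7 (mod 8); ε·ε+αω+βω = 0·1+0·0+-6·0 ≡ 0  ⇒  (a,b)_2 = +1.
v=19: a=19^1·(≡11), b=19^2·(≡9) mod 19; (11|19)=+1, (9|19)=+1; (−1)^{1·2·9}·(+1)^2·(+1)^1 = +1.
v=∞: -22287 < 0 and 111 > 0  ⇒  (a,b)_∞ = +1.
(-22287, 111 / ℚ) ramifies at {23, 37}: a division algebra.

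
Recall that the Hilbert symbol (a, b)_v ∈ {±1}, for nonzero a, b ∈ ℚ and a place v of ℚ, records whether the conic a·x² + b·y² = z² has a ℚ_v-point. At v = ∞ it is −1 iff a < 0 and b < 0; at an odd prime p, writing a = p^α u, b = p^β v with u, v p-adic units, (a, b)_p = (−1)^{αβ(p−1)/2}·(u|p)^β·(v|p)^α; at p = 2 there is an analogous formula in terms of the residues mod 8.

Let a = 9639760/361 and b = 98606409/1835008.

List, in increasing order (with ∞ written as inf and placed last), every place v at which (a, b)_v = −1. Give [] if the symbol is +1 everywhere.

(a, b) ≡ (3565, 6783) mod (ℚ^×)²; places V = {2, 3, 5, 7, 11, 13, 17, 19, 23, 29, 31, ∞}.
(a,b)_3: α=0, u≡1; β=1, v≡2 (mod 3); (1|3)=+1, (2|3)=-1; sign (−1)^0·+1^1·-1^0 = +1.
(a,b)_19: α=-2, u≡15; β=1, v≡8 (mod 19); (15|19)=-1, (8|19)=-1; sign (−1)^0·-1^1·-1^-2 = -1.
(a,b)_13: α=2, u≡10; β=0, v≡3 (mod 13); (10|13)=+1, (3|13)=+1; sign (−1)^0·+1^0·+1^2 = +1.
(a,b)_31: α=1, u≡17; β=0, v≡16 (mod 31); (17|31)=-1, (16|31)=+1; sign (−1)^0·-1^0·+1^1 = +1.
(a,b)_29: α=0, u≡19; β=2, v≡15 (mod 29); (19|29)=-1, (15|29)=-1; sign (−1)^0·-1^2·-1^0 = +1.
(a,b)_5: α=1, u≡2; β=0, v≡3 (mod 5); (2|5)=-1, (3|5)=-1; sign (−1)^0·-1^0·-1^1 = -1.
(a,b)_11: α=0, u≡1; β=2, v≡6 (mod 11); (1|11)=+1, (6|11)=-1; sign (−1)^0·+1^2·-1^0 = +1.
(a,b)_17: α=0, u≡3; β=1, v≡1 (mod 17); (3|17)=-1, (1|17)=+1; sign (−1)^0·-1^1·+1^0 = -1.
(a,b)_23: α=1, u≡21; β=0, v≡19 (mod 23); (21|23)=-1, (19|23)=-1; sign (−1)^0·-1^0·-1^1 = -1.
(a,b)_7: α=0, u≡1; β=-1, v≡6 (mod 7); (1|7)=+1, (6|7)=-1; sign (−1)^0·+1^-1·-1^0 = +1.
(a,b)_2: α=4, β=-18; u≡5, v≡7 (mod 8); ε(u)ε(v)=0·1, αω(v)=4·0, βω(u)=-18·1; sum ≡ 0  ⇒  +1.
(a,b)_∞: sgn(3565)=+, sgn(6783)=+, so +1.
(3565, 6783 / ℚ) ramifies at {5, 17, 19, 23}: a division algebra.

[5, 17, 19, 23]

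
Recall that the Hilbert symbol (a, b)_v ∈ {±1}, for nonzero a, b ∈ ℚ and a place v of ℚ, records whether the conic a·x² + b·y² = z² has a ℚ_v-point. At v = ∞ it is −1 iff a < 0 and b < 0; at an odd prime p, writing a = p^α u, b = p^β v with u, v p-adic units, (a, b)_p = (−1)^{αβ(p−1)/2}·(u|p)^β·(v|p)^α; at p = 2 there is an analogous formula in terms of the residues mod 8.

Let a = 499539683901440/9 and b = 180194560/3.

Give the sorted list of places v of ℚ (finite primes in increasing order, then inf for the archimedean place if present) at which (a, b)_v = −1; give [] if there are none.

[3, 5, 13, 17]

(a, b) ≡ (65, 255) mod (ℚ^×)²; places V = {2, 3, 5, 7, 13, 17, ∞}.
(a,b)_2: α=16, β=8; u≡1, v≡7 (mod 8); ε(u)ε(v)=0·1, αω(v)=16·0, βω(u)=8·0; sum ≡ 0  ⇒  +1.
(a,b)_5: α=1, u≡2; β=1, v≡4 (mod 5); (2|5)=-1, (4|5)=+1; sign (−1)^0·-1^1·+1^1 = -1.
(a,b)_7: α=4, u≡4; β=2, v≡6 (mod 7); (4|7)=+1, (6|7)=-1; sign (−1)^0·+1^2·-1^4 = +1.
(a,b)_17: α=2, u≡7; β=1, v≡9 (mod 17); (7|17)=-1, (9|17)=+1; sign (−1)^0·-1^1·+1^2 = -1.
(a,b)_∞: sgn(65)=+, sgn(255)=+, so +1.
(a,b)_13: α=3, u≡6; β=2, v≡2 (mod 13); (6|13)=-1, (2|13)=-1; sign (−1)^0·-1^2·-1^3 = -1.
(a,b)_3: α=-2, u≡2; β=-1, v≡1 (mod 3); (2|3)=-1, (1|3)=+1; sign (−1)^0·-1^-1·+1^-2 = -1.
Ram(65, 255) = {3, 5, 13, 17}; no ℚ_3-point on the conic.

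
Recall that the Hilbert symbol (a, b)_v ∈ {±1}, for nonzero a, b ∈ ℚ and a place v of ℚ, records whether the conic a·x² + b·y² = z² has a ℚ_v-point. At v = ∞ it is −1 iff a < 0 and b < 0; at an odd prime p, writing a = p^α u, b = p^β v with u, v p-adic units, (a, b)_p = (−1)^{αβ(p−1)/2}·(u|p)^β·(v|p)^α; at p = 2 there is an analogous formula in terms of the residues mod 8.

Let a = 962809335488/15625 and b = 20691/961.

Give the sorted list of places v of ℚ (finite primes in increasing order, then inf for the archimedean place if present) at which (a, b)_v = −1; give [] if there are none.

[2, 11, 13, 23]

(a, b) ≡ (1062347, 19) mod (ℚ^×)²; places V = {2, 3, 5, 7, 11, 13, 17, 19, 23, 31, ∞}.
(a,b)_31: α=0, u≡28; β=-2, v≡14 (mod 31); (28|31)=+1, (14|31)=+1; sign (−1)^0·+1^-2·+1^0 = +1.
(a,b)_13: α=1, u≡4; β=0, v≡5 (mod 13); (4|13)=+1, (5|13)=-1; sign (−1)^0·+1^0·-1^1 = -1.
(a,b)_7: α=2, u≡5; β=0, v≡3 (mod 7); (5|7)=-1, (3|7)=-1; sign (−1)^0·-1^0·-1^2 = +1.
(a,b)_19: α=1, u≡14; β=1, v≡4 (mod 19); (14|19)=-1, (4|19)=+1; sign (−1)^1·-1^1·+1^1 = +1.
(a,b)_2: α=6, β=0; u≡3, v≡3 (mod 8); ε(u)ε(v)=1·1, αω(v)=6·1, βω(u)=0·1; sum ≡ 1  ⇒  -1.
(a,b)_∞: sgn(1062347)=+, sgn(19)=+, so +1.
(a,b)_23: α=1, u≡19; β=0, v≡11 (mod 23); (19|23)=-1, (11|23)=-1; sign (−1)^0·-1^0·-1^1 = -1.
(a,b)_5: α=-6, u≡3; β=0, v≡1 (mod 5); (3|5)=-1, (1|5)=+1; sign (−1)^0·-1^0·+1^-6 = +1.
(a,b)_17: α=3, u≡13; β=0, v≡4 (mod 17); (13|17)=+1, (4|17)=+1; sign (−1)^0·+1^0·+1^3 = +1.
(a,b)_3: α=0, u≡2; β=2, v≡1 (mod 3); (2|3)=-1, (1|3)=+1; sign (−1)^0·-1^2·+1^0 = +1.
(a,b)_11: α=1, u≡7; β=2, v≡7 (mod 11); (7|11)=-1, (7|11)=-1; sign (−1)^0·-1^2·-1^1 = -1.
Ram(1062347, 19) = {2, 11, 13, 23}; no ℚ_2-point on the conic.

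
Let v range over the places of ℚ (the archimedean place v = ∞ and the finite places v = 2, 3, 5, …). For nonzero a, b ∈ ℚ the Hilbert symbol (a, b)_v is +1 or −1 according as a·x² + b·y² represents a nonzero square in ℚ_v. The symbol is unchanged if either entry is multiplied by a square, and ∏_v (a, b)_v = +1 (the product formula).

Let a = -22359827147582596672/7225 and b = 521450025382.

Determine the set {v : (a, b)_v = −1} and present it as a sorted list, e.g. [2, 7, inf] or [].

[2, 11, 19, 23]

Mod squares: a ≡ -78793, b ≡ 5124262. Check v ∈ {∞, 2, 5, 7, 11, 13, 17, 19, 23, 29, 41}.
v=17: a=17^-2·(≡8), b=17^0·(≡14) mod 17; (8|17)=+1, (14|17)=-1; (−1)^{-2·0·8}·(+1)^0·(-1)^-2 = +1.
v=2: v_2(a)=6, v_2(b)=1; units ≡ 7, 3 (mod 8); ε·ε+αω+βω = 1·1+6·1+1·0 ≡ 1  ⇒  (a,b)_2 = -1.
v=19: a=19^1·(≡14), b=19^1·(≡2) mod 19; (14|19)=-1, (2|19)=-1; (−1)^{1·1·9}·(-1)^1·(-1)^1 = -1.
v=41: a=41^2·(≡39), b=41^1·(≡27) mod 41; (39|41)=+1, (27|41)=-1; (−1)^{2·1·20}·(+1)^1·(-1)^2 = +1.
v=∞: -78793 < 0 and 5124262 > 0  ⇒  (a,b)_∞ = +1.
v=11: a=11^3·(≡1), b=11^3·(≡4) mod 11; (1|11)=+1, (4|11)=+1; (−1)^{3·3·5}·(+1)^3·(+1)^3 = -1.
v=23: a=23^2·(≡10), b=23^1·(≡6) mod 23; (10|23)=-1, (6|23)=+1; (−1)^{2·1·11}·(-1)^1·(+1)^2 = -1.
v=5: a=5^-2·(≡2), b=5^0·(≡2) mod 5; (2|5)=-1, (2|5)=-1; (−1)^{-2·0·2}·(-1)^0·(-1)^-2 = +1.
v=7: a=7^2·(≡6), b=7^0·(≡6) mod 7; (6|7)=-1, (6|7)=-1; (−1)^{2·0·3}·(-1)^0·(-1)^2 = +1.
v=13: a=13^1·(≡1), b=13^1·(≡10) mod 13; (1|13)=+1, (10|13)=+1; (−1)^{1·1·6}·(+1)^1·(+1)^1 = +1.
v=29: a=29^3·(≡4), b=29^2·(≡13) mod 29; (4|29)=+1, (13|29)=+1; (−1)^{3·2·14}·(+1)^2·(+1)^3 = +1.
|Ram(-78793, 5124262)| = 4, even; anisotropic at {2, 11, 19, 23}.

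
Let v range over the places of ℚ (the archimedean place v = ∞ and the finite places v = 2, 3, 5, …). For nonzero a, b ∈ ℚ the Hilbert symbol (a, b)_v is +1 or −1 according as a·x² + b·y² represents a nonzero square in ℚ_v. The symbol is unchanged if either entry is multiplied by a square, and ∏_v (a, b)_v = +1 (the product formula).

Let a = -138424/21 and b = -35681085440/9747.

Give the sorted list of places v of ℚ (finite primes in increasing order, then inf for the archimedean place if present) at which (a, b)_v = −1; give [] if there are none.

[2, 11, 13, inf]

(a, b) ≡ (-6006, -30030) mod (ℚ^×)²; places V = {2, 3, 5, 7, 11, 13, 19, 59, ∞}.
(a,b)_7: α=-1, u≡5; β=1, v≡2 (mod 7); (5|7)=-1, (2|7)=+1; sign (−1)^1·-1^1·+1^-1 = +1.
(a,b)_2: α=3, β=11; u≡5, v≡1 (mod 8); ε(u)ε(v)=0·0, αω(v)=3·0, βω(u)=11·1; sum ≡ 1  ⇒  -1.
(a,b)_5: α=0, u≡1; β=1, v≡1 (mod 5); (1|5)=+1, (1|5)=+1; sign (−1)^0·+1^1·+1^0 = +1.
(a,b)_19: α=0, u≡5; β=-2, v≡16 (mod 19); (5|19)=+1, (16|19)=+1; sign (−1)^0·+1^-2·+1^0 = +1.
(a,b)_59: α=0, u≡22; β=2, v≡35 (mod 59); (22|59)=+1, (35|59)=+1; sign (−1)^0·+1^2·+1^0 = +1.
(a,b)_3: α=-1, u≡2; β=-3, v≡1 (mod 3); (2|3)=-1, (1|3)=+1; sign (−1)^1·-1^-3·+1^-1 = +1.
(a,b)_13: α=1, u≡8; β=1, v≡9 (mod 13); (8|13)=-1, (9|13)=+1; sign (−1)^0·-1^1·+1^1 = -1.
(a,b)_11: α=3, u≡5; β=1, v≡4 (mod 11); (5|11)=+1, (4|11)=+1; sign (−1)^1·+1^1·+1^3 = -1.
(a,b)_∞: sgn(-6006)=−, sgn(-30030)=−, so -1.
Ram(-6006, -30030) = {2, 11, 13, ∞}; no ℚ_2-point on the conic.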